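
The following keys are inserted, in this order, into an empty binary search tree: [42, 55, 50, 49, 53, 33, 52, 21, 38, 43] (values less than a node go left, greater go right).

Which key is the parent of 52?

53

42: root
55: right child of 42 (depth 1)
50: left child of 55 (depth 2)
49: left child of 50 (depth 3)
53: right child of 50 (depth 3)
33: left child of 42 (depth 1)
52: left child of 53 (depth 4)
21: left child of 33 (depth 2)
38: right child of 33 (depth 2)
43: left child of 49 (depth 4)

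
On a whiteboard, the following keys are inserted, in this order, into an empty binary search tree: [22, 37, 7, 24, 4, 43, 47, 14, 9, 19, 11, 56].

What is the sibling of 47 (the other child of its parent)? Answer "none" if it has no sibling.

22: root
37: right child of 22 (depth 1)
7: left child of 22 (depth 1)
24: left child of 37 (depth 2)
4: left child of 7 (depth 2)
43: right child of 37 (depth 2)
47: right child of 43 (depth 3)
14: right child of 7 (depth 2)
9: left child of 14 (depth 3)
19: right child of 14 (depth 3)
11: right child of 9 (depth 4)
56: right child of 47 (depth 4)

47's parent is 43, which has only one child.

none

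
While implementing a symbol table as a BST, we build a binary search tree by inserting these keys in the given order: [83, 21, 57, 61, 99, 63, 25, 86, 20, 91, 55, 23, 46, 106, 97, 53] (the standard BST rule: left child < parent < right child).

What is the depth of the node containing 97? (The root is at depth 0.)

4

Resulting structure (node: left, right):
  83: L=21, R=99
  21: L=20, R=57
  57: L=25, R=61
  61: L=–, R=63
  99: L=86, R=106
  63: L=–, R=–
  25: L=23, R=55
  86: L=–, R=91
  20: L=–, R=–
  91: L=–, R=97
  55: L=46, R=–
  23: L=–, R=–
  46: L=–, R=53
  106: L=–, R=–
  97: L=–, R=–
  53: L=–, R=–

Path to 97: 83 → 99 → 86 → 91 → 97, which is 4 edges.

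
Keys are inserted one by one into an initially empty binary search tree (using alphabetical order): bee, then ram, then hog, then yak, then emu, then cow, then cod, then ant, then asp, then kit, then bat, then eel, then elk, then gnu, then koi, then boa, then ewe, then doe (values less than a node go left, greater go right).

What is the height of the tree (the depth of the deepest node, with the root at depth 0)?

6

bee: root
ram: right child of bee (depth 1)
hog: left child of ram (depth 2)
yak: right child of ram (depth 2)
emu: left child of hog (depth 3)
cow: left child of emu (depth 4)
cod: left child of cow (depth 5)
ant: left child of bee (depth 1)
asp: right child of ant (depth 2)
kit: right child of hog (depth 3)
bat: right child of asp (depth 3)
eel: right child of cow (depth 5)
elk: right child of eel (depth 6)
gnu: right child of emu (depth 4)
koi: right child of kit (depth 4)
boa: left child of cod (depth 6)
ewe: left child of gnu (depth 5)
doe: left child of eel (depth 6)

The deepest node is elk at depth 6.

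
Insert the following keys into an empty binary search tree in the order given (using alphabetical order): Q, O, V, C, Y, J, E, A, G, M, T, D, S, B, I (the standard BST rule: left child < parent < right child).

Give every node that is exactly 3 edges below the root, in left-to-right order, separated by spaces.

A J S

Insert Q: tree is empty, so Q becomes the root.
Insert O: O < Q → go left. Place as left child of Q.
Insert V: V > Q → go right. Place as right child of Q.
Insert C: C < Q → go left; C < O → go left. Place as left child of O.
Insert Y: Y > Q → go right; Y > V → go right. Place as right child of V.
Insert J: J < Q → go left; J < O → go left; J > C → go right. Place as right child of C.
Insert E: E < Q → go left; E < O → go left; E > C → go right; E < J → go left. Place as left child of J.
Insert A: A < Q → go left; A < O → go left; A < C → go left. Place as left child of C.
Insert G: G < Q → go left; G < O → go left; G > C → go right; G < J → go left; G > E → go right. Place as right child of E.
Insert M: M < Q → go left; M < O → go left; M > C → go right; M > J → go right. Place as right child of J.
Insert T: T > Q → go right; T < V → go left. Place as left child of V.
Insert D: D < Q → go left; D < O → go left; D > C → go right; D < J → go left; D < E → go left. Place as left child of E.
Insert S: S > Q → go right; S < V → go left; S < T → go left. Place as left child of T.
Insert B: B < Q → go left; B < O → go left; B < C → go left; B > A → go right. Place as right child of A.
Insert I: I < Q → go left; I < O → go left; I > C → go right; I < J → go left; I > E → go right; I > G → go right. Place as right child of G.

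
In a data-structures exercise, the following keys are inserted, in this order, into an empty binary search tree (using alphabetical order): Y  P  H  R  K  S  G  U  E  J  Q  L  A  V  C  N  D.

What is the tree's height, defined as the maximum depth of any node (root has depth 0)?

Insert Y: tree is empty, so Y becomes the root.
Insert P: P < Y → go left. Place as left child of Y.
Insert H: H < Y → go left; H < P → go left. Place as left child of P.
Insert R: R < Y → go left; R > P → go right. Place as right child of P.
Insert K: K < Y → go left; K < P → go left; K > H → go right. Place as right child of H.
Insert S: S < Y → go left; S > P → go right; S > R → go right. Place as right child of R.
Insert G: G < Y → go left; G < P → go left; G < H → go left. Place as left child of H.
Insert U: U < Y → go left; U > P → go right; U > R → go right; U > S → go right. Place as right child of S.
Insert E: E < Y → go left; E < P → go left; E < H → go left; E < G → go left. Place as left child of G.
Insert J: J < Y → go left; J < P → go left; J > H → go right; J < K → go left. Place as left child of K.
Insert Q: Q < Y → go left; Q > P → go right; Q < R → go left. Place as left child of R.
Insert L: L < Y → go left; L < P → go left; L > H → go right; L > K → go right. Place as right child of K.
Insert A: A < Y → go left; A < P → go left; A < H → go left; A < G → go left; A < E → go left. Place as left child of E.
Insert V: V < Y → go left; V > P → go right; V > R → go right; V > S → go right; V > U → go right. Place as right child of U.
Insert C: C < Y → go left; C < P → go left; C < H → go left; C < G → go left; C < E → go left; C > A → go right. Place as right child of A.
Insert N: N < Y → go left; N < P → go left; N > H → go right; N > K → go right; N > L → go right. Place as right child of L.
Insert D: D < Y → go left; D < P → go left; D < H → go left; D < G → go left; D < E → go left; D > A → go right; D > C → go right. Place as right child of C.

The deepest node is D at depth 7.

7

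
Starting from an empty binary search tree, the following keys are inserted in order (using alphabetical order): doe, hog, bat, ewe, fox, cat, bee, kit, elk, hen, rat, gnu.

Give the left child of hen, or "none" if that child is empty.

gnu

Insert doe: tree is empty, so doe becomes the root.
Insert hog: hog > doe → go right. Place as right child of doe.
Insert bat: bat < doe → go left. Place as left child of doe.
Insert ewe: ewe > doe → go right; ewe < hog → go left. Place as left child of hog.
Insert fox: fox > doe → go right; fox < hog → go left; fox > ewe → go right. Place as right child of ewe.
Insert cat: cat < doe → go left; cat > bat → go right. Place as right child of bat.
Insert bee: bee < doe → go left; bee > bat → go right; bee < cat → go left. Place as left child of cat.
Insert kit: kit > doe → go right; kit > hog → go right. Place as right child of hog.
Insert elk: elk > doe → go right; elk < hog → go left; elk < ewe → go left. Place as left child of ewe.
Insert hen: hen > doe → go right; hen < hog → go left; hen > ewe → go right; hen > fox → go right. Place as right child of fox.
Insert rat: rat > doe → go right; rat > hog → go right; rat > kit → go right. Place as right child of kit.
Insert gnu: gnu > doe → go right; gnu < hog → go left; gnu > ewe → go right; gnu > fox → go right; gnu < hen → go left. Place as left child of hen.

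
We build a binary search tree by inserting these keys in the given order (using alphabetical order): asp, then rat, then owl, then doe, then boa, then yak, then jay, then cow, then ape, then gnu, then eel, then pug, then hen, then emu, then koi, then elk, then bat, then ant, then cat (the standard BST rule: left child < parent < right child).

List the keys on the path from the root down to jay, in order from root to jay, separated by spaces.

Insert asp: tree is empty, so asp becomes the root.
Insert rat: rat > asp → go right. Place as right child of asp.
Insert owl: owl > asp → go right; owl < rat → go left. Place as left child of rat.
Insert doe: doe > asp → go right; doe < rat → go left; doe < owl → go left. Place as left child of owl.
Insert boa: boa > asp → go right; boa < rat → go left; boa < owl → go left; boa < doe → go left. Place as left child of doe.
Insert yak: yak > asp → go right; yak > rat → go right. Place as right child of rat.
Insert jay: jay > asp → go right; jay < rat → go left; jay < owl → go left; jay > doe → go right. Place as right child of doe.
Insert cow: cow > asp → go right; cow < rat → go left; cow < owl → go left; cow < doe → go left; cow > boa → go right. Place as right child of boa.
Insert ape: ape < asp → go left. Place as left child of asp.
Insert gnu: gnu > asp → go right; gnu < rat → go left; gnu < owl → go left; gnu > doe → go right; gnu < jay → go left. Place as left child of jay.
Insert eel: eel > asp → go right; eel < rat → go left; eel < owl → go left; eel > doe → go right; eel < jay → go left; eel < gnu → go left. Place as left child of gnu.
Insert pug: pug > asp → go right; pug < rat → go left; pug > owl → go right. Place as right child of owl.
Insert hen: hen > asp → go right; hen < rat → go left; hen < owl → go left; hen > doe → go right; hen < jay → go left; hen > gnu → go right. Place as right child of gnu.
Insert emu: emu > asp → go right; emu < rat → go left; emu < owl → go left; emu > doe → go right; emu < jay → go left; emu < gnu → go left; emu > eel → go right. Place as right child of eel.
Insert koi: koi > asp → go right; koi < rat → go left; koi < owl → go left; koi > doe → go right; koi > jay → go right. Place as right child of jay.
Insert elk: elk > asp → go right; elk < rat → go left; elk < owl → go left; elk > doe → go right; elk < jay → go left; elk < gnu → go left; elk > eel → go right; elk < emu → go left. Place as left child of emu.
Insert bat: bat > asp → go right; bat < rat → go left; bat < owl → go left; bat < doe → go left; bat < boa → go left. Place as left child of boa.
Insert ant: ant < asp → go left; ant < ape → go left. Place as left child of ape.
Insert cat: cat > asp → go right; cat < rat → go left; cat < owl → go left; cat < doe → go left; cat > boa → go right; cat < cow → go left. Place as left child of cow.

asp rat owl doe jay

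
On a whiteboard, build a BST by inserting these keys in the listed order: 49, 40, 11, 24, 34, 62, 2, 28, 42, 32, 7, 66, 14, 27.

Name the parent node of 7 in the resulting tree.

2

49: root
40: left child of 49 (depth 1)
11: left child of 40 (depth 2)
24: right child of 11 (depth 3)
34: right child of 24 (depth 4)
62: right child of 49 (depth 1)
2: left child of 11 (depth 3)
28: left child of 34 (depth 5)
42: right child of 40 (depth 2)
32: right child of 28 (depth 6)
7: right child of 2 (depth 4)
66: right child of 62 (depth 2)
14: left child of 24 (depth 4)
27: left child of 28 (depth 6)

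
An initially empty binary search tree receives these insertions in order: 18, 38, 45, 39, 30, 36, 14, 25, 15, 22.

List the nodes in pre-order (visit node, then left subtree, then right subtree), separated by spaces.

18 14 15 38 30 25 22 36 45 39

Insert 18: tree is empty, so 18 becomes the root.
Insert 38: 38 > 18 → go right. Place as right child of 18.
Insert 45: 45 > 18 → go right; 45 > 38 → go right. Place as right child of 38.
Insert 39: 39 > 18 → go right; 39 > 38 → go right; 39 < 45 → go left. Place as left child of 45.
Insert 30: 30 > 18 → go right; 30 < 38 → go left. Place as left child of 38.
Insert 36: 36 > 18 → go right; 36 < 38 → go left; 36 > 30 → go right. Place as right child of 30.
Insert 14: 14 < 18 → go left. Place as left child of 18.
Insert 25: 25 > 18 → go right; 25 < 38 → go left; 25 < 30 → go left. Place as left child of 30.
Insert 15: 15 < 18 → go left; 15 > 14 → go right. Place as right child of 14.
Insert 22: 22 > 18 → go right; 22 < 38 → go left; 22 < 30 → go left; 22 < 25 → go left. Place as left child of 25.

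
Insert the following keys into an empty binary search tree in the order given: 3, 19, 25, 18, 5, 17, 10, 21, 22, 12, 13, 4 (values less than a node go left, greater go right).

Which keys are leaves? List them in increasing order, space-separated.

Insert 3: tree is empty, so 3 becomes the root.
Insert 19: 19 > 3 → go right. Place as right child of 3.
Insert 25: 25 > 3 → go right; 25 > 19 → go right. Place as right child of 19.
Insert 18: 18 > 3 → go right; 18 < 19 → go left. Place as left child of 19.
Insert 5: 5 > 3 → go right; 5 < 19 → go left; 5 < 18 → go left. Place as left child of 18.
Insert 17: 17 > 3 → go right; 17 < 19 → go left; 17 < 18 → go left; 17 > 5 → go right. Place as right child of 5.
Insert 10: 10 > 3 → go right; 10 < 19 → go left; 10 < 18 → go left; 10 > 5 → go right; 10 < 17 → go left. Place as left child of 17.
Insert 21: 21 > 3 → go right; 21 > 19 → go right; 21 < 25 → go left. Place as left child of 25.
Insert 22: 22 > 3 → go right; 22 > 19 → go right; 22 < 25 → go left; 22 > 21 → go right. Place as right child of 21.
Insert 12: 12 > 3 → go right; 12 < 19 → go left; 12 < 18 → go left; 12 > 5 → go right; 12 < 17 → go left; 12 > 10 → go right. Place as right child of 10.
Insert 13: 13 > 3 → go right; 13 < 19 → go left; 13 < 18 → go left; 13 > 5 → go right; 13 < 17 → go left; 13 > 10 → go right; 13 > 12 → go right. Place as right child of 12.
Insert 4: 4 > 3 → go right; 4 < 19 → go left; 4 < 18 → go left; 4 < 5 → go left. Place as left child of 5.

4 13 22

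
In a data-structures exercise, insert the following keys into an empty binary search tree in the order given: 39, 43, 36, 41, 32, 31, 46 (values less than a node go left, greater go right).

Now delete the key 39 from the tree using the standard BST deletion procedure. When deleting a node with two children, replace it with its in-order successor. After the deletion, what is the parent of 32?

Insert 39: tree is empty, so 39 becomes the root.
Insert 43: 43 > 39 → go right. Place as right child of 39.
Insert 36: 36 < 39 → go left. Place as left child of 39.
Insert 41: 41 > 39 → go right; 41 < 43 → go left. Place as left child of 43.
Insert 32: 32 < 39 → go left; 32 < 36 → go left. Place as left child of 36.
Insert 31: 31 < 39 → go left; 31 < 36 → go left; 31 < 32 → go left. Place as left child of 32.
Insert 46: 46 > 39 → go right; 46 > 43 → go right. Place as right child of 43.

Delete 39 (two children — replace with in-order successor).
After deletion, 32's parent is 36.

36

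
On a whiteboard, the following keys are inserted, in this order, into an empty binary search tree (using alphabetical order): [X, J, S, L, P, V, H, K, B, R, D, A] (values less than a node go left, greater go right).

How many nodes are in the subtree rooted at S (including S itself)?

6

X: root
J: left child of X (depth 1)
S: right child of J (depth 2)
L: left child of S (depth 3)
P: right child of L (depth 4)
V: right child of S (depth 3)
H: left child of J (depth 2)
K: left child of L (depth 4)
B: left child of H (depth 3)
R: right child of P (depth 5)
D: right child of B (depth 4)
A: left child of B (depth 4)

Subtree rooted at S contains: S, L, K, P, R, V — 6 nodes.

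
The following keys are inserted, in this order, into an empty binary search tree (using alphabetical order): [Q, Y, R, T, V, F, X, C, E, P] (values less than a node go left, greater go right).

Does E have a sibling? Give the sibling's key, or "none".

Resulting structure (node: left, right):
  Q: L=F, R=Y
  Y: L=R, R=–
  R: L=–, R=T
  T: L=–, R=V
  V: L=–, R=X
  F: L=C, R=P
  X: L=–, R=–
  C: L=–, R=E
  E: L=–, R=–
  P: L=–, R=–

E's parent is C, which has only one child.

none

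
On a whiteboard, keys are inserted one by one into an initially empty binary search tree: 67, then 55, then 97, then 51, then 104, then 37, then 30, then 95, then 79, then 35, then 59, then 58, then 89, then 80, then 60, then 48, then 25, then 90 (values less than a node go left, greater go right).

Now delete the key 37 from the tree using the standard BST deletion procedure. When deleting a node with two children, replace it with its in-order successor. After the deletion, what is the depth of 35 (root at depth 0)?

Resulting structure (node: left, right):
  67: L=55, R=97
  55: L=51, R=59
  97: L=95, R=104
  51: L=37, R=–
  104: L=–, R=–
  37: L=30, R=48
  30: L=25, R=35
  95: L=79, R=–
  79: L=–, R=89
  35: L=–, R=–
  59: L=58, R=60
  58: L=–, R=–
  89: L=80, R=90
  80: L=–, R=–
  60: L=–, R=–
  48: L=–, R=–
  25: L=–, R=–
  90: L=–, R=–

Delete 37 (two children — replace with in-order successor).
After deletion, path to 35: 67 → 55 → 51 → 48 → 30 → 35.

5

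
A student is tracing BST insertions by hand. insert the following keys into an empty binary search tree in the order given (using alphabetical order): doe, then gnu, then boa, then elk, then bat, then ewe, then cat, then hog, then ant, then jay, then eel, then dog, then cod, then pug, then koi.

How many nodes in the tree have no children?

5

doe: root
gnu: right child of doe (depth 1)
boa: left child of doe (depth 1)
elk: left child of gnu (depth 2)
bat: left child of boa (depth 2)
ewe: right child of elk (depth 3)
cat: right child of boa (depth 2)
hog: right child of gnu (depth 2)
ant: left child of bat (depth 3)
jay: right child of hog (depth 3)
eel: left child of elk (depth 3)
dog: left child of eel (depth 4)
cod: right child of cat (depth 3)
pug: right child of jay (depth 4)
koi: left child of pug (depth 5)

Leaves: ant, cod, dog, ewe, koi — 5 in total.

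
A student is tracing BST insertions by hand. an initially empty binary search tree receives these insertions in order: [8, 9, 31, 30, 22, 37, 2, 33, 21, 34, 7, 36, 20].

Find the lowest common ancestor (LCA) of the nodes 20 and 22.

22

8: root
9: right child of 8 (depth 1)
31: right child of 9 (depth 2)
30: left child of 31 (depth 3)
22: left child of 30 (depth 4)
37: right child of 31 (depth 3)
2: left child of 8 (depth 1)
33: left child of 37 (depth 4)
21: left child of 22 (depth 5)
34: right child of 33 (depth 5)
7: right child of 2 (depth 2)
36: right child of 34 (depth 6)
20: left child of 21 (depth 6)

Path to 20: 8 → 9 → 31 → 30 → 22 → 21 → 20
Path to 22: 8 → 9 → 31 → 30 → 22
22 lies on both paths and is an ancestor of the other node.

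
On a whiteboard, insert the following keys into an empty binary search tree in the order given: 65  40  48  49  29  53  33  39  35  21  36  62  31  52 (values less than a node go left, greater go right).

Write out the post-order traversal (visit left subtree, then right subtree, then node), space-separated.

21 31 36 35 39 33 29 52 62 53 49 48 40 65

Insert 65: tree is empty, so 65 becomes the root.
Insert 40: 40 < 65 → go left. Place as left child of 65.
Insert 48: 48 < 65 → go left; 48 > 40 → go right. Place as right child of 40.
Insert 49: 49 < 65 → go left; 49 > 40 → go right; 49 > 48 → go right. Place as right child of 48.
Insert 29: 29 < 65 → go left; 29 < 40 → go left. Place as left child of 40.
Insert 53: 53 < 65 → go left; 53 > 40 → go right; 53 > 48 → go right; 53 > 49 → go right. Place as right child of 49.
Insert 33: 33 < 65 → go left; 33 < 40 → go left; 33 > 29 → go right. Place as right child of 29.
Insert 39: 39 < 65 → go left; 39 < 40 → go left; 39 > 29 → go right; 39 > 33 → go right. Place as right child of 33.
Insert 35: 35 < 65 → go left; 35 < 40 → go left; 35 > 29 → go right; 35 > 33 → go right; 35 < 39 → go left. Place as left child of 39.
Insert 21: 21 < 65 → go left; 21 < 40 → go left; 21 < 29 → go left. Place as left child of 29.
Insert 36: 36 < 65 → go left; 36 < 40 → go left; 36 > 29 → go right; 36 > 33 → go right; 36 < 39 → go left; 36 > 35 → go right. Place as right child of 35.
Insert 62: 62 < 65 → go left; 62 > 40 → go right; 62 > 48 → go right; 62 > 49 → go right; 62 > 53 → go right. Place as right child of 53.
Insert 31: 31 < 65 → go left; 31 < 40 → go left; 31 > 29 → go right; 31 < 33 → go left. Place as left child of 33.
Insert 52: 52 < 65 → go left; 52 > 40 → go right; 52 > 48 → go right; 52 > 49 → go right; 52 < 53 → go left. Place as left child of 53.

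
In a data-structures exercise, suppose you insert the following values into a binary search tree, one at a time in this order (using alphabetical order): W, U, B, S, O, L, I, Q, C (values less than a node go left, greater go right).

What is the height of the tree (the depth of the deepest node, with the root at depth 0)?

Insert W: tree is empty, so W becomes the root.
Insert U: U < W → go left. Place as left child of W.
Insert B: B < W → go left; B < U → go left. Place as left child of U.
Insert S: S < W → go left; S < U → go left; S > B → go right. Place as right child of B.
Insert O: O < W → go left; O < U → go left; O > B → go right; O < S → go left. Place as left child of S.
Insert L: L < W → go left; L < U → go left; L > B → go right; L < S → go left; L < O → go left. Place as left child of O.
Insert I: I < W → go left; I < U → go left; I > B → go right; I < S → go left; I < O → go left; I < L → go left. Place as left child of L.
Insert Q: Q < W → go left; Q < U → go left; Q > B → go right; Q < S → go left; Q > O → go right. Place as right child of O.
Insert C: C < W → go left; C < U → go left; C > B → go right; C < S → go left; C < O → go left; C < L → go left; C < I → go left. Place as left child of I.

The deepest node is C at depth 7.

7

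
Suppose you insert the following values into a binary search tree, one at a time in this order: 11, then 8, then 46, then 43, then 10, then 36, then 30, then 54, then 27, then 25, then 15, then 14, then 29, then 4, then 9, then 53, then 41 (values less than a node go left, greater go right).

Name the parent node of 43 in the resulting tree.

46

Resulting structure (node: left, right):
  11: L=8, R=46
  8: L=4, R=10
  46: L=43, R=54
  43: L=36, R=–
  10: L=9, R=–
  36: L=30, R=41
  30: L=27, R=–
  54: L=53, R=–
  27: L=25, R=29
  25: L=15, R=–
  15: L=14, R=–
  14: L=–, R=–
  29: L=–, R=–
  4: L=–, R=–
  9: L=–, R=–
  53: L=–, R=–
  41: L=–, R=–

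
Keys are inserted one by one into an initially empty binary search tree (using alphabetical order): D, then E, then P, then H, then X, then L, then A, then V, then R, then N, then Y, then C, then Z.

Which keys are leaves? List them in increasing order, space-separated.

Insert D: tree is empty, so D becomes the root.
Insert E: E > D → go right. Place as right child of D.
Insert P: P > D → go right; P > E → go right. Place as right child of E.
Insert H: H > D → go right; H > E → go right; H < P → go left. Place as left child of P.
Insert X: X > D → go right; X > E → go right; X > P → go right. Place as right child of P.
Insert L: L > D → go right; L > E → go right; L < P → go left; L > H → go right. Place as right child of H.
Insert A: A < D → go left. Place as left child of D.
Insert V: V > D → go right; V > E → go right; V > P → go right; V < X → go left. Place as left child of X.
Insert R: R > D → go right; R > E → go right; R > P → go right; R < X → go left; R < V → go left. Place as left child of V.
Insert N: N > D → go right; N > E → go right; N < P → go left; N > H → go right; N > L → go right. Place as right child of L.
Insert Y: Y > D → go right; Y > E → go right; Y > P → go right; Y > X → go right. Place as right child of X.
Insert C: C < D → go left; C > A → go right. Place as right child of A.
Insert Z: Z > D → go right; Z > E → go right; Z > P → go right; Z > X → go right; Z > Y → go right. Place as right child of Y.

C N R Z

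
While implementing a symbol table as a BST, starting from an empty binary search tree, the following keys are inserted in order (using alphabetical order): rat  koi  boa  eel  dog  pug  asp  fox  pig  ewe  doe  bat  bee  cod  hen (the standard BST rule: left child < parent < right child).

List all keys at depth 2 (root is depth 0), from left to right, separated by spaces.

boa pug

rat: root
koi: left child of rat (depth 1)
boa: left child of koi (depth 2)
eel: right child of boa (depth 3)
dog: left child of eel (depth 4)
pug: right child of koi (depth 2)
asp: left child of boa (depth 3)
fox: right child of eel (depth 4)
pig: left child of pug (depth 3)
ewe: left child of fox (depth 5)
doe: left child of dog (depth 5)
bat: right child of asp (depth 4)
bee: right child of bat (depth 5)
cod: left child of doe (depth 6)
hen: right child of fox (depth 5)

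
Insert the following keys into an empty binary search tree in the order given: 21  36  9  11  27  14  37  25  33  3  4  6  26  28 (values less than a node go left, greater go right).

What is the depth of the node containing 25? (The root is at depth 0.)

3

Insert 21: tree is empty, so 21 becomes the root.
Insert 36: 36 > 21 → go right. Place as right child of 21.
Insert 9: 9 < 21 → go left. Place as left child of 21.
Insert 11: 11 < 21 → go left; 11 > 9 → go right. Place as right child of 9.
Insert 27: 27 > 21 → go right; 27 < 36 → go left. Place as left child of 36.
Insert 14: 14 < 21 → go left; 14 > 9 → go right; 14 > 11 → go right. Place as right child of 11.
Insert 37: 37 > 21 → go right; 37 > 36 → go right. Place as right child of 36.
Insert 25: 25 > 21 → go right; 25 < 36 → go left; 25 < 27 → go left. Place as left child of 27.
Insert 33: 33 > 21 → go right; 33 < 36 → go left; 33 > 27 → go right. Place as right child of 27.
Insert 3: 3 < 21 → go left; 3 < 9 → go left. Place as left child of 9.
Insert 4: 4 < 21 → go left; 4 < 9 → go left; 4 > 3 → go right. Place as right child of 3.
Insert 6: 6 < 21 → go left; 6 < 9 → go left; 6 > 3 → go right; 6 > 4 → go right. Place as right child of 4.
Insert 26: 26 > 21 → go right; 26 < 36 → go left; 26 < 27 → go left; 26 > 25 → go right. Place as right child of 25.
Insert 28: 28 > 21 → go right; 28 < 36 → go left; 28 > 27 → go right; 28 < 33 → go left. Place as left child of 33.

Path to 25: 21 → 36 → 27 → 25, which is 3 edges.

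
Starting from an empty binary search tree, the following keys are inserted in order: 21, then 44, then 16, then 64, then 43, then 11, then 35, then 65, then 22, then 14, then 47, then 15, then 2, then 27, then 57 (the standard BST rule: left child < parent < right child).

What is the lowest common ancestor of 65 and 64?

Insert 21: tree is empty, so 21 becomes the root.
Insert 44: 44 > 21 → go right. Place as right child of 21.
Insert 16: 16 < 21 → go left. Place as left child of 21.
Insert 64: 64 > 21 → go right; 64 > 44 → go right. Place as right child of 44.
Insert 43: 43 > 21 → go right; 43 < 44 → go left. Place as left child of 44.
Insert 11: 11 < 21 → go left; 11 < 16 → go left. Place as left child of 16.
Insert 35: 35 > 21 → go right; 35 < 44 → go left; 35 < 43 → go left. Place as left child of 43.
Insert 65: 65 > 21 → go right; 65 > 44 → go right; 65 > 64 → go right. Place as right child of 64.
Insert 22: 22 > 21 → go right; 22 < 44 → go left; 22 < 43 → go left; 22 < 35 → go left. Place as left child of 35.
Insert 14: 14 < 21 → go left; 14 < 16 → go left; 14 > 11 → go right. Place as right child of 11.
Insert 47: 47 > 21 → go right; 47 > 44 → go right; 47 < 64 → go left. Place as left child of 64.
Insert 15: 15 < 21 → go left; 15 < 16 → go left; 15 > 11 → go right; 15 > 14 → go right. Place as right child of 14.
Insert 2: 2 < 21 → go left; 2 < 16 → go left; 2 < 11 → go left. Place as left child of 11.
Insert 27: 27 > 21 → go right; 27 < 44 → go left; 27 < 43 → go left; 27 < 35 → go left; 27 > 22 → go right. Place as right child of 22.
Insert 57: 57 > 21 → go right; 57 > 44 → go right; 57 < 64 → go left; 57 > 47 → go right. Place as right child of 47.

Path to 65: 21 → 44 → 64 → 65
Path to 64: 21 → 44 → 64
64 lies on both paths and is an ancestor of the other node.

64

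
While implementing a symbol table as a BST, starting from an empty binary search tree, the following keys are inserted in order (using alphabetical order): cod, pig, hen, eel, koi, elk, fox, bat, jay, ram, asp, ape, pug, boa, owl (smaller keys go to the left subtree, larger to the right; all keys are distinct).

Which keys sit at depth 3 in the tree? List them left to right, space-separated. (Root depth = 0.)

ape eel koi pug

Resulting structure (node: left, right):
  cod: L=bat, R=pig
  pig: L=hen, R=ram
  hen: L=eel, R=koi
  eel: L=–, R=elk
  koi: L=jay, R=owl
  elk: L=–, R=fox
  fox: L=–, R=–
  bat: L=asp, R=boa
  jay: L=–, R=–
  ram: L=pug, R=–
  asp: L=ape, R=–
  ape: L=–, R=–
  pug: L=–, R=–
  boa: L=–, R=–
  owl: L=–, R=–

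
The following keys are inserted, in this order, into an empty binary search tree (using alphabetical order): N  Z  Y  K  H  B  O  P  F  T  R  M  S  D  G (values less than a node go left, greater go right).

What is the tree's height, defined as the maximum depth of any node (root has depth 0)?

7

N: root
Z: right child of N (depth 1)
Y: left child of Z (depth 2)
K: left child of N (depth 1)
H: left child of K (depth 2)
B: left child of H (depth 3)
O: left child of Y (depth 3)
P: right child of O (depth 4)
F: right child of B (depth 4)
T: right child of P (depth 5)
R: left child of T (depth 6)
M: right child of K (depth 2)
S: right child of R (depth 7)
D: left child of F (depth 5)
G: right child of F (depth 5)

The deepest node is S at depth 7.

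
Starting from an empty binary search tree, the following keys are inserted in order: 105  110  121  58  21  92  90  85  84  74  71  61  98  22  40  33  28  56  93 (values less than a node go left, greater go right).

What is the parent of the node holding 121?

110

105: root
110: right child of 105 (depth 1)
121: right child of 110 (depth 2)
58: left child of 105 (depth 1)
21: left child of 58 (depth 2)
92: right child of 58 (depth 2)
90: left child of 92 (depth 3)
85: left child of 90 (depth 4)
84: left child of 85 (depth 5)
74: left child of 84 (depth 6)
71: left child of 74 (depth 7)
61: left child of 71 (depth 8)
98: right child of 92 (depth 3)
22: right child of 21 (depth 3)
40: right child of 22 (depth 4)
33: left child of 40 (depth 5)
28: left child of 33 (depth 6)
56: right child of 40 (depth 5)
93: left child of 98 (depth 4)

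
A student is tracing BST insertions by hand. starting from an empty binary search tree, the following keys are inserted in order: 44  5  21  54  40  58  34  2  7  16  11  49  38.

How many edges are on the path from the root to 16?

4

Insert 44: tree is empty, so 44 becomes the root.
Insert 5: 5 < 44 → go left. Place as left child of 44.
Insert 21: 21 < 44 → go left; 21 > 5 → go right. Place as right child of 5.
Insert 54: 54 > 44 → go right. Place as right child of 44.
Insert 40: 40 < 44 → go left; 40 > 5 → go right; 40 > 21 → go right. Place as right child of 21.
Insert 58: 58 > 44 → go right; 58 > 54 → go right. Place as right child of 54.
Insert 34: 34 < 44 → go left; 34 > 5 → go right; 34 > 21 → go right; 34 < 40 → go left. Place as left child of 40.
Insert 2: 2 < 44 → go left; 2 < 5 → go left. Place as left child of 5.
Insert 7: 7 < 44 → go left; 7 > 5 → go right; 7 < 21 → go left. Place as left child of 21.
Insert 16: 16 < 44 → go left; 16 > 5 → go right; 16 < 21 → go left; 16 > 7 → go right. Place as right child of 7.
Insert 11: 11 < 44 → go left; 11 > 5 → go right; 11 < 21 → go left; 11 > 7 → go right; 11 < 16 → go left. Place as left child of 16.
Insert 49: 49 > 44 → go right; 49 < 54 → go left. Place as left child of 54.
Insert 38: 38 < 44 → go left; 38 > 5 → go right; 38 > 21 → go right; 38 < 40 → go left; 38 > 34 → go right. Place as right child of 34.

Path to 16: 44 → 5 → 21 → 7 → 16, which is 4 edges.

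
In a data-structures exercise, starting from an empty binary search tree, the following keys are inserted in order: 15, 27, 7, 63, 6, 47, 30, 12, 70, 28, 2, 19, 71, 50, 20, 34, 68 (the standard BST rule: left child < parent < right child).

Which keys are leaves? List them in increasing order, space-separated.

Resulting structure (node: left, right):
  15: L=7, R=27
  27: L=19, R=63
  7: L=6, R=12
  63: L=47, R=70
  6: L=2, R=–
  47: L=30, R=50
  30: L=28, R=34
  12: L=–, R=–
  70: L=68, R=71
  28: L=–, R=–
  2: L=–, R=–
  19: L=–, R=20
  71: L=–, R=–
  50: L=–, R=–
  20: L=–, R=–
  34: L=–, R=–
  68: L=–, R=–

2 12 20 28 34 50 68 71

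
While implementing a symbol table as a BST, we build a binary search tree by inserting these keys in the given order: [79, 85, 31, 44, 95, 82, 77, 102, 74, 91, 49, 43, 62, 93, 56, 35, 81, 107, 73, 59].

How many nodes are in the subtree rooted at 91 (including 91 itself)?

Insert 79: tree is empty, so 79 becomes the root.
Insert 85: 85 > 79 → go right. Place as right child of 79.
Insert 31: 31 < 79 → go left. Place as left child of 79.
Insert 44: 44 < 79 → go left; 44 > 31 → go right. Place as right child of 31.
Insert 95: 95 > 79 → go right; 95 > 85 → go right. Place as right child of 85.
Insert 82: 82 > 79 → go right; 82 < 85 → go left. Place as left child of 85.
Insert 77: 77 < 79 → go left; 77 > 31 → go right; 77 > 44 → go right. Place as right child of 44.
Insert 102: 102 > 79 → go right; 102 > 85 → go right; 102 > 95 → go right. Place as right child of 95.
Insert 74: 74 < 79 → go left; 74 > 31 → go right; 74 > 44 → go right; 74 < 77 → go left. Place as left child of 77.
Insert 91: 91 > 79 → go right; 91 > 85 → go right; 91 < 95 → go left. Place as left child of 95.
Insert 49: 49 < 79 → go left; 49 > 31 → go right; 49 > 44 → go right; 49 < 77 → go left; 49 < 74 → go left. Place as left child of 74.
Insert 43: 43 < 79 → go left; 43 > 31 → go right; 43 < 44 → go left. Place as left child of 44.
Insert 62: 62 < 79 → go left; 62 > 31 → go right; 62 > 44 → go right; 62 < 77 → go left; 62 < 74 → go left; 62 > 49 → go right. Place as right child of 49.
Insert 93: 93 > 79 → go right; 93 > 85 → go right; 93 < 95 → go left; 93 > 91 → go right. Place as right child of 91.
Insert 56: 56 < 79 → go left; 56 > 31 → go right; 56 > 44 → go right; 56 < 77 → go left; 56 < 74 → go left; 56 > 49 → go right; 56 < 62 → go left. Place as left child of 62.
Insert 35: 35 < 79 → go left; 35 > 31 → go right; 35 < 44 → go left; 35 < 43 → go left. Place as left child of 43.
Insert 81: 81 > 79 → go right; 81 < 85 → go left; 81 < 82 → go left. Place as left child of 82.
Insert 107: 107 > 79 → go right; 107 > 85 → go right; 107 > 95 → go right; 107 > 102 → go right. Place as right child of 102.
Insert 73: 73 < 79 → go left; 73 > 31 → go right; 73 > 44 → go right; 73 < 77 → go left; 73 < 74 → go left; 73 > 49 → go right; 73 > 62 → go right. Place as right child of 62.
Insert 59: 59 < 79 → go left; 59 > 31 → go right; 59 > 44 → go right; 59 < 77 → go left; 59 < 74 → go left; 59 > 49 → go right; 59 < 62 → go left; 59 > 56 → go right. Place as right child of 56.

Subtree rooted at 91 contains: 91, 93 — 2 nodes.

2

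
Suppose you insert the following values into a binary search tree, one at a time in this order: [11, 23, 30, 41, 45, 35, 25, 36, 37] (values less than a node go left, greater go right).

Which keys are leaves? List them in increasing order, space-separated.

25 37 45

Insert 11: tree is empty, so 11 becomes the root.
Insert 23: 23 > 11 → go right. Place as right child of 11.
Insert 30: 30 > 11 → go right; 30 > 23 → go right. Place as right child of 23.
Insert 41: 41 > 11 → go right; 41 > 23 → go right; 41 > 30 → go right. Place as right child of 30.
Insert 45: 45 > 11 → go right; 45 > 23 → go right; 45 > 30 → go right; 45 > 41 → go right. Place as right child of 41.
Insert 35: 35 > 11 → go right; 35 > 23 → go right; 35 > 30 → go right; 35 < 41 → go left. Place as left child of 41.
Insert 25: 25 > 11 → go right; 25 > 23 → go right; 25 < 30 → go left. Place as left child of 30.
Insert 36: 36 > 11 → go right; 36 > 23 → go right; 36 > 30 → go right; 36 < 41 → go left; 36 > 35 → go right. Place as right child of 35.
Insert 37: 37 > 11 → go right; 37 > 23 → go right; 37 > 30 → go right; 37 < 41 → go left; 37 > 35 → go right; 37 > 36 → go right. Place as right child of 36.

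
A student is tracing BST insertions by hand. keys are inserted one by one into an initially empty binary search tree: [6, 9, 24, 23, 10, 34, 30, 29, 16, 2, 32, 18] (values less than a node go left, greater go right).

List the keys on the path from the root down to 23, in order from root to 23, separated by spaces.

6 9 24 23

Resulting structure (node: left, right):
  6: L=2, R=9
  9: L=–, R=24
  24: L=23, R=34
  23: L=10, R=–
  10: L=–, R=16
  34: L=30, R=–
  30: L=29, R=32
  29: L=–, R=–
  16: L=–, R=18
  2: L=–, R=–
  32: L=–, R=–
  18: L=–, R=–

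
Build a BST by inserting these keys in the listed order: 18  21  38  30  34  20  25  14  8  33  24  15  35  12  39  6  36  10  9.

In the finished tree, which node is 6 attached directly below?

18: root
21: right child of 18 (depth 1)
38: right child of 21 (depth 2)
30: left child of 38 (depth 3)
34: right child of 30 (depth 4)
20: left child of 21 (depth 2)
25: left child of 30 (depth 4)
14: left child of 18 (depth 1)
8: left child of 14 (depth 2)
33: left child of 34 (depth 5)
24: left child of 25 (depth 5)
15: right child of 14 (depth 2)
35: right child of 34 (depth 5)
12: right child of 8 (depth 3)
39: right child of 38 (depth 3)
6: left child of 8 (depth 3)
36: right child of 35 (depth 6)
10: left child of 12 (depth 4)
9: left child of 10 (depth 5)

8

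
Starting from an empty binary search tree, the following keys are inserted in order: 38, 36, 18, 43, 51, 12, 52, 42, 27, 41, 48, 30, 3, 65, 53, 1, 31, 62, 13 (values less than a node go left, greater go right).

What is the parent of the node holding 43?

38

Resulting structure (node: left, right):
  38: L=36, R=43
  36: L=18, R=–
  18: L=12, R=27
  43: L=42, R=51
  51: L=48, R=52
  12: L=3, R=13
  52: L=–, R=65
  42: L=41, R=–
  27: L=–, R=30
  41: L=–, R=–
  48: L=–, R=–
  30: L=–, R=31
  3: L=1, R=–
  65: L=53, R=–
  53: L=–, R=62
  1: L=–, R=–
  31: L=–, R=–
  62: L=–, R=–
  13: L=–, R=–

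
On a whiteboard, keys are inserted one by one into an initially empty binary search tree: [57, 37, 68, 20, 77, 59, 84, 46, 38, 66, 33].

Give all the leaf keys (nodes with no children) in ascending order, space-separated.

Insert 57: tree is empty, so 57 becomes the root.
Insert 37: 37 < 57 → go left. Place as left child of 57.
Insert 68: 68 > 57 → go right. Place as right child of 57.
Insert 20: 20 < 57 → go left; 20 < 37 → go left. Place as left child of 37.
Insert 77: 77 > 57 → go right; 77 > 68 → go right. Place as right child of 68.
Insert 59: 59 > 57 → go right; 59 < 68 → go left. Place as left child of 68.
Insert 84: 84 > 57 → go right; 84 > 68 → go right; 84 > 77 → go right. Place as right child of 77.
Insert 46: 46 < 57 → go left; 46 > 37 → go right. Place as right child of 37.
Insert 38: 38 < 57 → go left; 38 > 37 → go right; 38 < 46 → go left. Place as left child of 46.
Insert 66: 66 > 57 → go right; 66 < 68 → go left; 66 > 59 → go right. Place as right child of 59.
Insert 33: 33 < 57 → go left; 33 < 37 → go left; 33 > 20 → go right. Place as right child of 20.

33 38 66 84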